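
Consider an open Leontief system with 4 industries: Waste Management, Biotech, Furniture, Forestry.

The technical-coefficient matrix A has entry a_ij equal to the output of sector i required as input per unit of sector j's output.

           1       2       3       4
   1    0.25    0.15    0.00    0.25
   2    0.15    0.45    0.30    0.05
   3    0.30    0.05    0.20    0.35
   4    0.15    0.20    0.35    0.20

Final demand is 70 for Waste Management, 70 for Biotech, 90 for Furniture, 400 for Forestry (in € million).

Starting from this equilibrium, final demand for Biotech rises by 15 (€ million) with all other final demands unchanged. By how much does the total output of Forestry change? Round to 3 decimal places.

Δx_4 = 21.950

I − A =
  [   0.75    -0.15     0.00    -0.25]
  [  -0.15     0.55    -0.30    -0.05]
  [  -0.30    -0.05     0.80    -0.35]
  [  -0.15    -0.20    -0.35     0.80]
Compute the cofactors C_ij = (−1)^(i+j)·(3×3 minor ij) of I−A; the adjugate is their transpose:
adj(I−A) = Cᵀ =
  [ 0.242750   0.122000   0.101750   0.128000]
  [ 0.176625   0.331875   0.195000   0.161250]
  [ 0.174750   0.139500   0.275250   0.183750]
  [ 0.166125   0.166875   0.188250   0.287250]
det(I−A) = Σ_j (I−A)_1j·C_1j = (0.75)(0.242750) + (-0.15)(0.176625) + (0.00)(0.174750) + (-0.25)(0.166125) = 0.1140375
(I − A)⁻¹ = adj(I−A) / det(I−A) ≈
  [   2.1287     1.0698     0.8923     1.1224]
  [   1.5488     2.9102     1.7100     1.4140]
  [   1.5324     1.2233     2.4137     1.6113]
  [   1.4568     1.4633     1.6508     2.5189]
Δx = (I − A)⁻¹ Δd with Δd having +15 in the Biotech component and 0 elsewhere.
So Δx_4 = L_42 · (+15), where L_42 = adj(I−A)_42 / det(I−A) = 0.166875 / 0.1140375.
Δx_4 = 0.166875 × (+15) / 0.1140375 = 2.503125 / 0.1140375 ≈ 21.950.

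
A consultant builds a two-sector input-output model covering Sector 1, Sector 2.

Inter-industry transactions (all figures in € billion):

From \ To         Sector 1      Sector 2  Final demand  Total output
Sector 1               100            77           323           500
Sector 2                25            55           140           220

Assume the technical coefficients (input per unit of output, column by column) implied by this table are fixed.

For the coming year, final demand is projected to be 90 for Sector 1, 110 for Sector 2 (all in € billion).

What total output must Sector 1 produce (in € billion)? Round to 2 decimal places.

x_1 = 181.97

Technical coefficients a_ij = z_ij / X_j:
  a_11 = 100/500 = 0.20, a_21 = 25/500 = 0.05
  a_12 = 77/220 = 0.35, a_22 = 55/220 = 0.25
I − A =
  [   0.80    -0.35]
  [  -0.05     0.75]
det(I−A) = (0.80)(0.75) − (-0.35)(-0.05) = 0.5825
adj(I−A) = [[0.75, 0.35], [0.05, 0.80]]
(I − A)⁻¹ = adj(I−A) / det(I−A) ≈
  [   1.2876     0.6009]
  [   0.0858     1.3734]
x = (I − A)⁻¹ d = adj(I−A)·d / det(I−A), with det(I−A) = 0.5825:
  x_1 = (0.75·90 + 0.35·110) / 0.5825 = 106.00 / 0.5825 ≈ 181.97
  x_2 = (0.05·90 + 0.80·110) / 0.5825 = 92.50 / 0.5825 ≈ 158.80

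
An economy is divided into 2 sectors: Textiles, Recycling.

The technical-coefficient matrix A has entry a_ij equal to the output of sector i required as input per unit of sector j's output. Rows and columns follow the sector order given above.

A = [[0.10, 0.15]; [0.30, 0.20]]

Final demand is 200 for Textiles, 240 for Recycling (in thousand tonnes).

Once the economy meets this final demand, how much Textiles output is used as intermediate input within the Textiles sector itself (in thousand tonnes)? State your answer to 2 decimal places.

I − A =
  [   0.90    -0.15]
  [  -0.30     0.80]
det(I−A) = (0.90)(0.80) − (-0.15)(-0.30) = 0.6750
adj(I−A) = [[0.80, 0.15], [0.30, 0.90]]
(I − A)⁻¹ = adj(I−A) / det(I−A) ≈
  [   1.1852     0.2222]
  [   0.4444     1.3333]
First solve x = (I − A)⁻¹ d = adj(I−A)·d / det(I−A); in particular x_T = (0.80·200 + 0.15·240) / 0.6750 = 196.00 / 0.6750 ≈ 290.3704.
Intermediate flow from T to T: z_TT = a_TT · x_T = 0.10 × 196.00 / 0.6750 = 19.60 / 0.6750 ≈ 29.04.

z_TT = 29.04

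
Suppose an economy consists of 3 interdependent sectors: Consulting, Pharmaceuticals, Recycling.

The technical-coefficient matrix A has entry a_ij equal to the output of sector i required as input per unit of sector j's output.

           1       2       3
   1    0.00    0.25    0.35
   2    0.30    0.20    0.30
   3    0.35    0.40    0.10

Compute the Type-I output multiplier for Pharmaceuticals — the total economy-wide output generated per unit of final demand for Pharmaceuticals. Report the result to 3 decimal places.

I − A =
  [   1.00    -0.25    -0.35]
  [  -0.30     0.80    -0.30]
  [  -0.35    -0.40     0.90]
Cofactors of I−A, C_ij = (−1)^(i+j)·(minor ij) (rows/columns in the sector order above):
  C_11 = (0.80)(0.90) − (-0.30)(-0.40) = 0.6000
  C_12 = −[(-0.30)(0.90) − (-0.30)(-0.35)] = 0.3750
  C_13 = (-0.30)(-0.40) − (0.80)(-0.35) = 0.4000
  C_21 = −[(-0.25)(0.90) − (-0.35)(-0.40)] = 0.3650
  C_22 = (1.00)(0.90) − (-0.35)(-0.35) = 0.7775
  C_23 = −[(1.00)(-0.40) − (-0.25)(-0.35)] = 0.4875
  C_31 = (-0.25)(-0.30) − (-0.35)(0.80) = 0.3550
  C_32 = −[(1.00)(-0.30) − (-0.35)(-0.30)] = 0.4050
  C_33 = (1.00)(0.80) − (-0.25)(-0.30) = 0.7250
det(I−A) = Σ_j (I−A)_1j·C_1j = (1.00)(0.6000) + (-0.25)(0.3750) + (-0.35)(0.4000) = 0.36625
adj(I−A) = Cᵀ =
  [ 0.6000   0.3650   0.3550]
  [ 0.3750   0.7775   0.4050]
  [ 0.4000   0.4875   0.7250]
(I − A)⁻¹ = adj(I−A) / det(I−A) ≈
  [   1.6382     0.9966     0.9693]
  [   1.0239     2.1229     1.1058]
  [   1.0922     1.3311     1.9795]
The output multiplier for sector j is the column-j sum of the Leontief inverse (I − A)⁻¹ = adj(I−A) / det(I−A).
Column 2 of adj(I−A): (0.3650, 0.7775, 0.4875); det(I−A) = 0.36625.
m_2 = (0.3650 + 0.7775 + 0.4875) / 0.36625 = 1.63 / 0.36625 ≈ 4.451.

m_2 = 4.451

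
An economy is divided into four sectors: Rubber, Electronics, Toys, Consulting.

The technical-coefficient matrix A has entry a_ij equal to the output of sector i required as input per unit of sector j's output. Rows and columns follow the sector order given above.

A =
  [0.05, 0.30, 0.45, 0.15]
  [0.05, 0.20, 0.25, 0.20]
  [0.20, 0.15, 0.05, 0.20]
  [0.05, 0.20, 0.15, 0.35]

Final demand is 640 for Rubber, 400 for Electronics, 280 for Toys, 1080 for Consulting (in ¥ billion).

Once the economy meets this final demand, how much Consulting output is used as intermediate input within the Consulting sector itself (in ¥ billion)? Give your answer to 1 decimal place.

z_44 = 995.9

I − A =
  [   0.95    -0.30    -0.45    -0.15]
  [  -0.05     0.80    -0.25    -0.20]
  [  -0.20    -0.15     0.95    -0.20]
  [  -0.05    -0.20    -0.15     0.65]
Compute the cofactors C_ij = (−1)^(i+j)·(3×3 minor ij) of I−A; the adjugate is their transpose:
adj(I−A) = Cᵀ =
  [ 0.393125   0.270000   0.299250   0.265875]
  [ 0.079875   0.483500   0.201250   0.229125]
  [ 0.112375   0.177500   0.435750   0.214625]
  [ 0.080750   0.210500   0.185500   0.581750]
det(I−A) = Σ_j (I−A)_1j·C_1j = (0.95)(0.393125) + (-0.30)(0.079875) + (-0.45)(0.112375) + (-0.15)(0.080750) = 0.286825
(I − A)⁻¹ = adj(I−A) / det(I−A) ≈
  [   1.3706     0.9413     1.0433     0.9270]
  [   0.2785     1.6857     0.7016     0.7988]
  [   0.3918     0.6188     1.5192     0.7483]
  [   0.2815     0.7339     0.6467     2.0282]
First solve x = (I − A)⁻¹ d = adj(I−A)·d / det(I−A); in particular x_4 = (0.080750·640 + 0.210500·400 + 0.185500·280 + 0.581750·1080) / 0.286825 = 816.11 / 0.286825 ≈ 2845.324.
Intermediate flow from 4 to 4: z_44 = a_44 · x_4 = 0.35 × 816.11 / 0.286825 = 285.6385 / 0.286825 ≈ 995.9.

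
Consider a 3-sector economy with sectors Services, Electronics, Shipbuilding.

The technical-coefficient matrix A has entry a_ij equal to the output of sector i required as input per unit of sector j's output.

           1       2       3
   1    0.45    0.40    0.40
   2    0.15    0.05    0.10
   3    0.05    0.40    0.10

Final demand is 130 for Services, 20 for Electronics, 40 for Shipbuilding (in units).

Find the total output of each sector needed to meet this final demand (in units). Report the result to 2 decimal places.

I − A =
  [   0.55    -0.40    -0.40]
  [  -0.15     0.95    -0.10]
  [  -0.05    -0.40     0.90]
Cofactors of I−A, C_ij = (−1)^(i+j)·(minor ij) (rows/columns in the sector order above):
  C_11 = (0.95)(0.90) − (-0.10)(-0.40) = 0.8150
  C_12 = −[(-0.15)(0.90) − (-0.10)(-0.05)] = 0.1400
  C_13 = (-0.15)(-0.40) − (0.95)(-0.05) = 0.1075
  C_21 = −[(-0.40)(0.90) − (-0.40)(-0.40)] = 0.5200
  C_22 = (0.55)(0.90) − (-0.40)(-0.05) = 0.4750
  C_23 = −[(0.55)(-0.40) − (-0.40)(-0.05)] = 0.2400
  C_31 = (-0.40)(-0.10) − (-0.40)(0.95) = 0.4200
  C_32 = −[(0.55)(-0.10) − (-0.40)(-0.15)] = 0.1150
  C_33 = (0.55)(0.95) − (-0.40)(-0.15) = 0.4625
det(I−A) = Σ_j (I−A)_1j·C_1j = (0.55)(0.8150) + (-0.40)(0.1400) + (-0.40)(0.1075) = 0.34925
adj(I−A) = Cᵀ =
  [ 0.8150   0.5200   0.4200]
  [ 0.1400   0.4750   0.1150]
  [ 0.1075   0.2400   0.4625]
(I − A)⁻¹ = adj(I−A) / det(I−A) ≈
  [   2.3336     1.4889     1.2026]
  [   0.4009     1.3601     0.3293]
  [   0.3078     0.6872     1.3243]
x = (I − A)⁻¹ d = adj(I−A)·d / det(I−A), with det(I−A) = 0.34925:
  x_1 = (0.8150·130 + 0.5200·20 + 0.4200·40) / 0.34925 = 133.15 / 0.34925 ≈ 381.25
  x_2 = (0.1400·130 + 0.4750·20 + 0.1150·40) / 0.34925 = 32.30 / 0.34925 ≈ 92.48
  x_3 = (0.1075·130 + 0.2400·20 + 0.4625·40) / 0.34925 = 37.275 / 0.34925 ≈ 106.73

x_1 = 381.25, x_2 = 92.48, x_3 = 106.73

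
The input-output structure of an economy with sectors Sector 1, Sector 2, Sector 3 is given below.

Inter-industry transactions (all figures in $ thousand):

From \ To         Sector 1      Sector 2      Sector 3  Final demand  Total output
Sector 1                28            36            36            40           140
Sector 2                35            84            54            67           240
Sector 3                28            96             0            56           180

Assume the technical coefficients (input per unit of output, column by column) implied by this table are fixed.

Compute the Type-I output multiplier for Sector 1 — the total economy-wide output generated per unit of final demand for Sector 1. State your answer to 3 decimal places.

Technical coefficients a_ij = z_ij / X_j:
  a_11 = 28/140 = 0.20, a_21 = 35/140 = 0.25, a_31 = 28/140 = 0.20
  a_12 = 36/240 = 0.15, a_22 = 84/240 = 0.35, a_32 = 96/240 = 0.40
  a_13 = 36/180 = 0.20, a_23 = 54/180 = 0.30, a_33 = 0/180 = 0.00
I − A =
  [   0.80    -0.15    -0.20]
  [  -0.25     0.65    -0.30]
  [  -0.20    -0.40     1.00]
Cofactors of I−A, C_ij = (−1)^(i+j)·(minor ij) (rows/columns in the sector order above):
  C_11 = (0.65)(1.00) − (-0.30)(-0.40) = 0.5300
  C_12 = −[(-0.25)(1.00) − (-0.30)(-0.20)] = 0.3100
  C_13 = (-0.25)(-0.40) − (0.65)(-0.20) = 0.2300
  C_21 = −[(-0.15)(1.00) − (-0.20)(-0.40)] = 0.2300
  C_22 = (0.80)(1.00) − (-0.20)(-0.20) = 0.7600
  C_23 = −[(0.80)(-0.40) − (-0.15)(-0.20)] = 0.3500
  C_31 = (-0.15)(-0.30) − (-0.20)(0.65) = 0.1750
  C_32 = −[(0.80)(-0.30) − (-0.20)(-0.25)] = 0.2900
  C_33 = (0.80)(0.65) − (-0.15)(-0.25) = 0.4825
det(I−A) = Σ_j (I−A)_1j·C_1j = (0.80)(0.5300) + (-0.15)(0.3100) + (-0.20)(0.2300) = 0.3315
adj(I−A) = Cᵀ =
  [ 0.5300   0.2300   0.1750]
  [ 0.3100   0.7600   0.2900]
  [ 0.2300   0.3500   0.4825]
(I − A)⁻¹ = adj(I−A) / det(I−A) ≈
  [   1.5988     0.6938     0.5279]
  [   0.9351     2.2926     0.8748]
  [   0.6938     1.0558     1.4555]
The output multiplier for sector j is the column-j sum of the Leontief inverse (I − A)⁻¹ = adj(I−A) / det(I−A).
Column 1 of adj(I−A): (0.5300, 0.3100, 0.2300); det(I−A) = 0.3315.
m_1 = (0.5300 + 0.3100 + 0.2300) / 0.3315 = 1.07 / 0.3315 ≈ 3.228.

m_1 = 3.228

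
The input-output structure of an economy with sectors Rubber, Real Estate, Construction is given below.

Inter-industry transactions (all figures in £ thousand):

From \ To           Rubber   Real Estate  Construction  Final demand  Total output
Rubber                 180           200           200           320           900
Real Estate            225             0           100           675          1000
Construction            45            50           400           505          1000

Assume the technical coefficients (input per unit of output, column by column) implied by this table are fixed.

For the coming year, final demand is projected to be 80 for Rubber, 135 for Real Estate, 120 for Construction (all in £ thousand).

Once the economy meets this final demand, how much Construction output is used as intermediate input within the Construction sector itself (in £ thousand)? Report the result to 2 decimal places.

Technical coefficients a_ij = z_ij / X_j:
  a_11 = 180/900 = 0.20, a_21 = 225/900 = 0.25, a_31 = 45/900 = 0.05
  a_12 = 200/1000 = 0.20, a_22 = 0/1000 = 0.00, a_32 = 50/1000 = 0.05
  a_13 = 200/1000 = 0.20, a_23 = 100/1000 = 0.10, a_33 = 400/1000 = 0.40
I − A =
  [   0.80    -0.20    -0.20]
  [  -0.25     1.00    -0.10]
  [  -0.05    -0.05     0.60]
Cofactors of I−A, C_ij = (−1)^(i+j)·(minor ij) (rows/columns in the sector order above):
  C_11 = (1.00)(0.60) − (-0.10)(-0.05) = 0.5950
  C_12 = −[(-0.25)(0.60) − (-0.10)(-0.05)] = 0.1550
  C_13 = (-0.25)(-0.05) − (1.00)(-0.05) = 0.0625
  C_21 = −[(-0.20)(0.60) − (-0.20)(-0.05)] = 0.1300
  C_22 = (0.80)(0.60) − (-0.20)(-0.05) = 0.4700
  C_23 = −[(0.80)(-0.05) − (-0.20)(-0.05)] = 0.0500
  C_31 = (-0.20)(-0.10) − (-0.20)(1.00) = 0.2200
  C_32 = −[(0.80)(-0.10) − (-0.20)(-0.25)] = 0.1300
  C_33 = (0.80)(1.00) − (-0.20)(-0.25) = 0.7500
det(I−A) = Σ_j (I−A)_1j·C_1j = (0.80)(0.5950) + (-0.20)(0.1550) + (-0.20)(0.0625) = 0.4325
adj(I−A) = Cᵀ =
  [ 0.5950   0.1300   0.2200]
  [ 0.1550   0.4700   0.1300]
  [ 0.0625   0.0500   0.7500]
(I − A)⁻¹ = adj(I−A) / det(I−A) ≈
  [   1.3757     0.3006     0.5087]
  [   0.3584     1.0867     0.3006]
  [   0.1445     0.1156     1.7341]
First solve x = (I − A)⁻¹ d = adj(I−A)·d / det(I−A); in particular x_3 = (0.0625·80 + 0.0500·135 + 0.7500·120) / 0.4325 = 101.75 / 0.4325 ≈ 235.2601.
Intermediate flow from 3 to 3: z_33 = a_33 · x_3 = 0.40 × 101.75 / 0.4325 = 40.70 / 0.4325 ≈ 94.10.

z_33 = 94.10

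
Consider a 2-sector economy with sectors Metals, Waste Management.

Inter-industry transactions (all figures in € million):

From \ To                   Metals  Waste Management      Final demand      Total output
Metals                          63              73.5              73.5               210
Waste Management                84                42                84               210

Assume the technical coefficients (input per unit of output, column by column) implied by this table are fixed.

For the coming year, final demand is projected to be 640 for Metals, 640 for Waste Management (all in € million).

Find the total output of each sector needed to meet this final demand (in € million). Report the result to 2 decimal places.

x_1 = 1752.38, x_2 = 1676.19

Technical coefficients a_ij = z_ij / X_j:
  a_11 = 63/210 = 0.30, a_21 = 84/210 = 0.40
  a_12 = 73.5/210 = 0.35, a_22 = 42/210 = 0.20
I − A =
  [   0.70    -0.35]
  [  -0.40     0.80]
det(I−A) = (0.70)(0.80) − (-0.35)(-0.40) = 0.4200
adj(I−A) = [[0.80, 0.35], [0.40, 0.70]]
(I − A)⁻¹ = adj(I−A) / det(I−A) ≈
  [   1.9048     0.8333]
  [   0.9524     1.6667]
x = (I − A)⁻¹ d = adj(I−A)·d / det(I−A), with det(I−A) = 0.4200:
  x_1 = (0.80·640 + 0.35·640) / 0.4200 = 736.00 / 0.4200 ≈ 1752.38
  x_2 = (0.40·640 + 0.70·640) / 0.4200 = 704.00 / 0.4200 ≈ 1676.19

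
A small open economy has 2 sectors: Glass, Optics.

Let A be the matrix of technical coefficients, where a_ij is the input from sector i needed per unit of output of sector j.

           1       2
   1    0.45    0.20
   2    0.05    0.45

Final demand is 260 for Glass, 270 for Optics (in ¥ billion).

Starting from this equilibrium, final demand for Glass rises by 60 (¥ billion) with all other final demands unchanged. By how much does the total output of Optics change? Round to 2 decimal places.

I − A =
  [   0.55    -0.20]
  [  -0.05     0.55]
det(I−A) = (0.55)(0.55) − (-0.20)(-0.05) = 0.2925
adj(I−A) = [[0.55, 0.20], [0.05, 0.55]]
(I − A)⁻¹ = adj(I−A) / det(I−A) ≈
  [   1.8803     0.6838]
  [   0.1709     1.8803]
Δx = (I − A)⁻¹ Δd with Δd having +60 in the Glass component and 0 elsewhere.
So Δx_2 = L_21 · (+60), where L_21 = adj(I−A)_21 / det(I−A) = 0.05 / 0.2925.
Δx_2 = 0.05 × (+60) / 0.2925 = 3.00 / 0.2925 ≈ 10.26.

Δx_2 = 10.26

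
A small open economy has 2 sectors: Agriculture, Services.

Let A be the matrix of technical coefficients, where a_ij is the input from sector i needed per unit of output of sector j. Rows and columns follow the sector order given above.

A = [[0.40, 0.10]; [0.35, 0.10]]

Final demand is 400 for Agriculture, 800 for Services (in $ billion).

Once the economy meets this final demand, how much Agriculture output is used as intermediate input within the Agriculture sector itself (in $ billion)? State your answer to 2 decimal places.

I − A =
  [   0.60    -0.10]
  [  -0.35     0.90]
det(I−A) = (0.60)(0.90) − (-0.10)(-0.35) = 0.5050
adj(I−A) = [[0.90, 0.10], [0.35, 0.60]]
(I − A)⁻¹ = adj(I−A) / det(I−A) ≈
  [   1.7822     0.1980]
  [   0.6931     1.1881]
First solve x = (I − A)⁻¹ d = adj(I−A)·d / det(I−A); in particular x_1 = (0.90·400 + 0.10·800) / 0.5050 = 440.00 / 0.5050 ≈ 871.2871.
Intermediate flow from 1 to 1: z_11 = a_11 · x_1 = 0.40 × 440.00 / 0.5050 = 176.00 / 0.5050 ≈ 348.51.

z_11 = 348.51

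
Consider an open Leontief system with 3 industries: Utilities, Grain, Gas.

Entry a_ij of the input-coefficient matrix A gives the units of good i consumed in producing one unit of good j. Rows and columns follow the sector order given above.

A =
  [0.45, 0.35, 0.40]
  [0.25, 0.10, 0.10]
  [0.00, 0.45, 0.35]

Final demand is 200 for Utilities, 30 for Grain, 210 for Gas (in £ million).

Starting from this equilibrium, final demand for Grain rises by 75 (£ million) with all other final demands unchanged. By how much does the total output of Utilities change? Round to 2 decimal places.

I − A =
  [   0.55    -0.35    -0.40]
  [  -0.25     0.90    -0.10]
  [   0.00    -0.45     0.65]
Cofactors of I−A, C_ij = (−1)^(i+j)·(minor ij) (rows/columns in the sector order above):
  C_11 = (0.90)(0.65) − (-0.10)(-0.45) = 0.5400
  C_12 = −[(-0.25)(0.65) − (-0.10)(0.00)] = 0.1625
  C_13 = (-0.25)(-0.45) − (0.90)(0.00) = 0.1125
  C_21 = −[(-0.35)(0.65) − (-0.40)(-0.45)] = 0.4075
  C_22 = (0.55)(0.65) − (-0.40)(0.00) = 0.3575
  C_23 = −[(0.55)(-0.45) − (-0.35)(0.00)] = 0.2475
  C_31 = (-0.35)(-0.10) − (-0.40)(0.90) = 0.3950
  C_32 = −[(0.55)(-0.10) − (-0.40)(-0.25)] = 0.1550
  C_33 = (0.55)(0.90) − (-0.35)(-0.25) = 0.4075
det(I−A) = Σ_j (I−A)_1j·C_1j = (0.55)(0.5400) + (-0.35)(0.1625) + (-0.40)(0.1125) = 0.195125
adj(I−A) = Cᵀ =
  [ 0.5400   0.4075   0.3950]
  [ 0.1625   0.3575   0.1550]
  [ 0.1125   0.2475   0.4075]
(I − A)⁻¹ = adj(I−A) / det(I−A) ≈
  [   2.7675     2.0884     2.0243]
  [   0.8328     1.8322     0.7944]
  [   0.5766     1.2684     2.0884]
Δx = (I − A)⁻¹ Δd with Δd having +75 in the Grain component and 0 elsewhere.
So Δx_1 = L_12 · (+75), where L_12 = adj(I−A)_12 / det(I−A) = 0.4075 / 0.195125.
Δx_1 = 0.4075 × (+75) / 0.195125 = 30.5625 / 0.195125 ≈ 156.63.

Δx_1 = 156.63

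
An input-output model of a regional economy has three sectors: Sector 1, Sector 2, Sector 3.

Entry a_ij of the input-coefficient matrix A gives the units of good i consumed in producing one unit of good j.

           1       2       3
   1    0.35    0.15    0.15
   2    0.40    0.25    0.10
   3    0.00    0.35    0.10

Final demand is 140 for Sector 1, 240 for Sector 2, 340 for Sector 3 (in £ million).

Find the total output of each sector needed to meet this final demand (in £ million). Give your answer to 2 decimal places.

x_1 = 521.85, x_2 = 684.16, x_3 = 643.84

I − A =
  [   0.65    -0.15    -0.15]
  [  -0.40     0.75    -0.10]
  [   0.00    -0.35     0.90]
Cofactors of I−A, C_ij = (−1)^(i+j)·(minor ij) (rows/columns in the sector order above):
  C_11 = (0.75)(0.90) − (-0.10)(-0.35) = 0.6400
  C_12 = −[(-0.40)(0.90) − (-0.10)(0.00)] = 0.3600
  C_13 = (-0.40)(-0.35) − (0.75)(0.00) = 0.1400
  C_21 = −[(-0.15)(0.90) − (-0.15)(-0.35)] = 0.1875
  C_22 = (0.65)(0.90) − (-0.15)(0.00) = 0.5850
  C_23 = −[(0.65)(-0.35) − (-0.15)(0.00)] = 0.2275
  C_31 = (-0.15)(-0.10) − (-0.15)(0.75) = 0.1275
  C_32 = −[(0.65)(-0.10) − (-0.15)(-0.40)] = 0.1250
  C_33 = (0.65)(0.75) − (-0.15)(-0.40) = 0.4275
det(I−A) = Σ_j (I−A)_1j·C_1j = (0.65)(0.6400) + (-0.15)(0.3600) + (-0.15)(0.1400) = 0.3410
adj(I−A) = Cᵀ =
  [ 0.6400   0.1875   0.1275]
  [ 0.3600   0.5850   0.1250]
  [ 0.1400   0.2275   0.4275]
(I − A)⁻¹ = adj(I−A) / det(I−A) ≈
  [   1.8768     0.5499     0.3739]
  [   1.0557     1.7155     0.3666]
  [   0.4106     0.6672     1.2537]
x = (I − A)⁻¹ d = adj(I−A)·d / det(I−A), with det(I−A) = 0.3410:
  x_1 = (0.6400·140 + 0.1875·240 + 0.1275·340) / 0.3410 = 177.95 / 0.3410 ≈ 521.85
  x_2 = (0.3600·140 + 0.5850·240 + 0.1250·340) / 0.3410 = 233.30 / 0.3410 ≈ 684.16
  x_3 = (0.1400·140 + 0.2275·240 + 0.4275·340) / 0.3410 = 219.55 / 0.3410 ≈ 643.84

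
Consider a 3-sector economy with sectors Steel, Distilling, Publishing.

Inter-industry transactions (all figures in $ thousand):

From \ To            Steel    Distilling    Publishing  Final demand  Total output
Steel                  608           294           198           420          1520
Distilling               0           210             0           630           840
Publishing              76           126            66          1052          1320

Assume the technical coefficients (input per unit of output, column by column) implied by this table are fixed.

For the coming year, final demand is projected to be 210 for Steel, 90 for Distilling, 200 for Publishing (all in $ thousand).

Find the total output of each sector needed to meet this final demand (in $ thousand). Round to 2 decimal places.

x_1 = 483.73, x_2 = 120.00, x_3 = 254.93

Technical coefficients a_ij = z_ij / X_j:
  a_11 = 608/1520 = 0.40, a_21 = 0/1520 = 0.00, a_31 = 76/1520 = 0.05
  a_12 = 294/840 = 0.35, a_22 = 210/840 = 0.25, a_32 = 126/840 = 0.15
  a_13 = 198/1320 = 0.15, a_23 = 0/1320 = 0.00, a_33 = 66/1320 = 0.05
I − A =
  [   0.60    -0.35    -0.15]
  [   0.00     0.75     0.00]
  [  -0.05    -0.15     0.95]
Cofactors of I−A, C_ij = (−1)^(i+j)·(minor ij) (rows/columns in the sector order above):
  C_11 = (0.75)(0.95) − (0.00)(-0.15) = 0.7125
  C_12 = −[(0.00)(0.95) − (0.00)(-0.05)] = 0.0000
  C_13 = (0.00)(-0.15) − (0.75)(-0.05) = 0.0375
  C_21 = −[(-0.35)(0.95) − (-0.15)(-0.15)] = 0.3550
  C_22 = (0.60)(0.95) − (-0.15)(-0.05) = 0.5625
  C_23 = −[(0.60)(-0.15) − (-0.35)(-0.05)] = 0.1075
  C_31 = (-0.35)(0.00) − (-0.15)(0.75) = 0.1125
  C_32 = −[(0.60)(0.00) − (-0.15)(0.00)] = 0.0000
  C_33 = (0.60)(0.75) − (-0.35)(0.00) = 0.4500
det(I−A) = Σ_j (I−A)_1j·C_1j = (0.60)(0.7125) + (-0.35)(0.0000) + (-0.15)(0.0375) = 0.421875
adj(I−A) = Cᵀ =
  [ 0.7125   0.3550   0.1125]
  [ 0.0000   0.5625   0.0000]
  [ 0.0375   0.1075   0.4500]
(I − A)⁻¹ = adj(I−A) / det(I−A) ≈
  [   1.6889     0.8415     0.2667]
  [   0.0000     1.3333     0.0000]
  [   0.0889     0.2548     1.0667]
x = (I − A)⁻¹ d = adj(I−A)·d / det(I−A), with det(I−A) = 0.421875:
  x_1 = (0.7125·210 + 0.3550·90 + 0.1125·200) / 0.421875 = 204.075 / 0.421875 ≈ 483.73
  x_2 = (0.0000·210 + 0.5625·90 + 0.0000·200) / 0.421875 = 50.625 / 0.421875 = 120.00
  x_3 = (0.0375·210 + 0.1075·90 + 0.4500·200) / 0.421875 = 107.55 / 0.421875 ≈ 254.93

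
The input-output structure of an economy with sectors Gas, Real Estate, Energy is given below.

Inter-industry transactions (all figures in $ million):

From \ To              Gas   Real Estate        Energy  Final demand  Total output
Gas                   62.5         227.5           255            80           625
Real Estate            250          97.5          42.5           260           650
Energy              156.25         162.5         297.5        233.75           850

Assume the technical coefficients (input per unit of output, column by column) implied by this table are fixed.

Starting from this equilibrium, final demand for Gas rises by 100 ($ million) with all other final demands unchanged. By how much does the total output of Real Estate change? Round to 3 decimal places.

Technical coefficients a_ij = z_ij / X_j:
  a_GG = 62.5/625 = 0.10, a_RG = 250/625 = 0.40, a_EG = 156.25/625 = 0.25
  a_GR = 227.5/650 = 0.35, a_RR = 97.5/650 = 0.15, a_ER = 162.5/650 = 0.25
  a_GE = 255/850 = 0.30, a_RE = 42.5/850 = 0.05, a_EE = 297.5/850 = 0.35
I − A =
  [   0.90    -0.35    -0.30]
  [  -0.40     0.85    -0.05]
  [  -0.25    -0.25     0.65]
Cofactors of I−A, C_ij = (−1)^(i+j)·(minor ij) (rows/columns in the sector order above):
  C_11 = (0.85)(0.65) − (-0.05)(-0.25) = 0.5400
  C_12 = −[(-0.40)(0.65) − (-0.05)(-0.25)] = 0.2725
  C_13 = (-0.40)(-0.25) − (0.85)(-0.25) = 0.3125
  C_21 = −[(-0.35)(0.65) − (-0.30)(-0.25)] = 0.3025
  C_22 = (0.90)(0.65) − (-0.30)(-0.25) = 0.5100
  C_23 = −[(0.90)(-0.25) − (-0.35)(-0.25)] = 0.3125
  C_31 = (-0.35)(-0.05) − (-0.30)(0.85) = 0.2725
  C_32 = −[(0.90)(-0.05) − (-0.30)(-0.40)] = 0.1650
  C_33 = (0.90)(0.85) − (-0.35)(-0.40) = 0.6250
det(I−A) = Σ_j (I−A)_1j·C_1j = (0.90)(0.5400) + (-0.35)(0.2725) + (-0.30)(0.3125) = 0.296875
adj(I−A) = Cᵀ =
  [ 0.5400   0.3025   0.2725]
  [ 0.2725   0.5100   0.1650]
  [ 0.3125   0.3125   0.6250]
(I − A)⁻¹ = adj(I−A) / det(I−A) ≈
  [   1.8189     1.0189     0.9179]
  [   0.9179     1.7179     0.5558]
  [   1.0526     1.0526     2.1053]
Δx = (I − A)⁻¹ Δd with Δd having +100 in the Gas component and 0 elsewhere.
So Δx_R = L_RG · (+100), where L_RG = adj(I−A)_RG / det(I−A) = 0.2725 / 0.296875.
Δx_R = 0.2725 × (+100) / 0.296875 = 27.25 / 0.296875 ≈ 91.789.

Δx_R = 91.789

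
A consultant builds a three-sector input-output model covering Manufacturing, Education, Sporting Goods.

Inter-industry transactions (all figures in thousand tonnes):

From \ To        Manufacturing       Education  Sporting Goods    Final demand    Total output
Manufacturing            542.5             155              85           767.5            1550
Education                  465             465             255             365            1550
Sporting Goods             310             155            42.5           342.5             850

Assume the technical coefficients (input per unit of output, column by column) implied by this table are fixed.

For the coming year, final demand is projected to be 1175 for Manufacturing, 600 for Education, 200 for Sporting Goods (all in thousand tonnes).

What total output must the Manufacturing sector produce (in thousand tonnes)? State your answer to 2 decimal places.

x_M = 2295.16

Technical coefficients a_ij = z_ij / X_j:
  a_MM = 542.5/1550 = 0.35, a_EM = 465/1550 = 0.30, a_SM = 310/1550 = 0.20
  a_ME = 155/1550 = 0.10, a_EE = 465/1550 = 0.30, a_SE = 155/1550 = 0.10
  a_MS = 85/850 = 0.10, a_ES = 255/850 = 0.30, a_SS = 42.5/850 = 0.05
I − A =
  [   0.65    -0.10    -0.10]
  [  -0.30     0.70    -0.30]
  [  -0.20    -0.10     0.95]
Cofactors of I−A, C_ij = (−1)^(i+j)·(minor ij) (rows/columns in the sector order above):
  C_11 = (0.70)(0.95) − (-0.30)(-0.10) = 0.6350
  C_12 = −[(-0.30)(0.95) − (-0.30)(-0.20)] = 0.3450
  C_13 = (-0.30)(-0.10) − (0.70)(-0.20) = 0.1700
  C_21 = −[(-0.10)(0.95) − (-0.10)(-0.10)] = 0.1050
  C_22 = (0.65)(0.95) − (-0.10)(-0.20) = 0.5975
  C_23 = −[(0.65)(-0.10) − (-0.10)(-0.20)] = 0.0850
  C_31 = (-0.10)(-0.30) − (-0.10)(0.70) = 0.1000
  C_32 = −[(0.65)(-0.30) − (-0.10)(-0.30)] = 0.2250
  C_33 = (0.65)(0.70) − (-0.10)(-0.30) = 0.4250
det(I−A) = Σ_j (I−A)_1j·C_1j = (0.65)(0.6350) + (-0.10)(0.3450) + (-0.10)(0.1700) = 0.36125
adj(I−A) = Cᵀ =
  [ 0.6350   0.1050   0.1000]
  [ 0.3450   0.5975   0.2250]
  [ 0.1700   0.0850   0.4250]
(I − A)⁻¹ = adj(I−A) / det(I−A) ≈
  [   1.7578     0.2907     0.2768]
  [   0.9550     1.6540     0.6228]
  [   0.4706     0.2353     1.1765]
x = (I − A)⁻¹ d = adj(I−A)·d / det(I−A), with det(I−A) = 0.36125:
  x_M = (0.6350·1175 + 0.1050·600 + 0.1000·200) / 0.36125 = 829.125 / 0.36125 ≈ 2295.16
  x_E = (0.3450·1175 + 0.5975·600 + 0.2250·200) / 0.36125 = 808.875 / 0.36125 ≈ 2239.10
  x_S = (0.1700·1175 + 0.0850·600 + 0.4250·200) / 0.36125 = 335.75 / 0.36125 ≈ 929.41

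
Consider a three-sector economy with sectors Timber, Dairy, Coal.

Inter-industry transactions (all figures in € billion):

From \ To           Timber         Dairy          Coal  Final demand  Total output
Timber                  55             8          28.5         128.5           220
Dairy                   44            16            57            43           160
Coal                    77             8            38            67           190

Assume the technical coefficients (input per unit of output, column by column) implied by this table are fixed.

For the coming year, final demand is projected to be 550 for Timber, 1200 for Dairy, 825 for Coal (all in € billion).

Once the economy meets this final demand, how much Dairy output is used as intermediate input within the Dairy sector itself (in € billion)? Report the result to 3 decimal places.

Technical coefficients a_ij = z_ij / X_j:
  a_TT = 55/220 = 0.25, a_DT = 44/220 = 0.20, a_CT = 77/220 = 0.35
  a_TD = 8/160 = 0.05, a_DD = 16/160 = 0.10, a_CD = 8/160 = 0.05
  a_TC = 28.5/190 = 0.15, a_DC = 57/190 = 0.30, a_CC = 38/190 = 0.20
I − A =
  [   0.75    -0.05    -0.15]
  [  -0.20     0.90    -0.30]
  [  -0.35    -0.05     0.80]
Cofactors of I−A, C_ij = (−1)^(i+j)·(minor ij) (rows/columns in the sector order above):
  C_11 = (0.90)(0.80) − (-0.30)(-0.05) = 0.7050
  C_12 = −[(-0.20)(0.80) − (-0.30)(-0.35)] = 0.2650
  C_13 = (-0.20)(-0.05) − (0.90)(-0.35) = 0.3250
  C_21 = −[(-0.05)(0.80) − (-0.15)(-0.05)] = 0.0475
  C_22 = (0.75)(0.80) − (-0.15)(-0.35) = 0.5475
  C_23 = −[(0.75)(-0.05) − (-0.05)(-0.35)] = 0.0550
  C_31 = (-0.05)(-0.30) − (-0.15)(0.90) = 0.1500
  C_32 = −[(0.75)(-0.30) − (-0.15)(-0.20)] = 0.2550
  C_33 = (0.75)(0.90) − (-0.05)(-0.20) = 0.6650
det(I−A) = Σ_j (I−A)_1j·C_1j = (0.75)(0.7050) + (-0.05)(0.2650) + (-0.15)(0.3250) = 0.46675
adj(I−A) = Cᵀ =
  [ 0.7050   0.0475   0.1500]
  [ 0.2650   0.5475   0.2550]
  [ 0.3250   0.0550   0.6650]
(I − A)⁻¹ = adj(I−A) / det(I−A) ≈
  [   1.5104     0.1018     0.3214]
  [   0.5678     1.1730     0.5463]
  [   0.6963     0.1178     1.4247]
First solve x = (I − A)⁻¹ d = adj(I−A)·d / det(I−A); in particular x_D = (0.2650·550 + 0.5475·1200 + 0.2550·825) / 0.46675 = 1013.125 / 0.46675 ≈ 2170.59454.
Intermediate flow from D to D: z_DD = a_DD · x_D = 0.10 × 1013.125 / 0.46675 = 101.3125 / 0.46675 ≈ 217.059.

z_DD = 217.059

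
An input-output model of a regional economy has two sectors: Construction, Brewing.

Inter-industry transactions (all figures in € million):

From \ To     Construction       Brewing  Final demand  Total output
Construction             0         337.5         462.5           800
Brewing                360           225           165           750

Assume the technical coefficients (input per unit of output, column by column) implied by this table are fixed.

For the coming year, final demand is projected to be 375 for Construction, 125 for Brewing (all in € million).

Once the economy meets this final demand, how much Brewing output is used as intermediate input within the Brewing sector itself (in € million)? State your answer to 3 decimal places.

Technical coefficients a_ij = z_ij / X_j:
  a_CC = 0/800 = 0.00, a_BC = 360/800 = 0.45
  a_CB = 337.5/750 = 0.45, a_BB = 225/750 = 0.30
I − A =
  [   1.00    -0.45]
  [  -0.45     0.70]
det(I−A) = (1.00)(0.70) − (-0.45)(-0.45) = 0.4975
adj(I−A) = [[0.70, 0.45], [0.45, 1.00]]
(I − A)⁻¹ = adj(I−A) / det(I−A) ≈
  [   1.4070     0.9045]
  [   0.9045     2.0101]
First solve x = (I − A)⁻¹ d = adj(I−A)·d / det(I−A); in particular x_B = (0.45·375 + 1.00·125) / 0.4975 = 293.75 / 0.4975 ≈ 590.45226.
Intermediate flow from B to B: z_BB = a_BB · x_B = 0.30 × 293.75 / 0.4975 = 88.125 / 0.4975 ≈ 177.136.

z_BB = 177.136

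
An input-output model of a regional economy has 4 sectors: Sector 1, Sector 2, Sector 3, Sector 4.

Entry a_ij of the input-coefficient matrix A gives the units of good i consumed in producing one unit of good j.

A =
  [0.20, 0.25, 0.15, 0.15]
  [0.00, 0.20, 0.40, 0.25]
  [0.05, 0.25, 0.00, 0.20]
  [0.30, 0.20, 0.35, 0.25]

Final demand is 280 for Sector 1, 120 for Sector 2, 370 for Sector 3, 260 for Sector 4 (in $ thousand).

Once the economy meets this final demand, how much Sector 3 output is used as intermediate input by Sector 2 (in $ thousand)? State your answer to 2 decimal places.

I − A =
  [   0.80    -0.25    -0.15    -0.15]
  [   0.00     0.80    -0.40    -0.25]
  [  -0.05    -0.25     1.00    -0.20]
  [  -0.30    -0.20    -0.35     0.75]
Compute the cofactors C_ij = (−1)^(i+j)·(3×3 minor ij) of I−A; the adjugate is their transpose:
adj(I−A) = Cᵀ =
  [ 0.381125   0.247250   0.233375   0.220875]
  [ 0.118375   0.481750   0.303250   0.265125]
  [ 0.094250   0.196625   0.385250   0.187125]
  [ 0.228000   0.319125   0.354000   0.549000]
det(I−A) = Σ_j (I−A)_1j·C_1j = (0.80)(0.381125) + (-0.25)(0.118375) + (-0.15)(0.094250) + (-0.15)(0.228000) = 0.22696875
(I − A)⁻¹ = adj(I−A) / det(I−A) ≈
  [   1.6792     1.0894     1.0282     0.9732]
  [   0.5215     2.1225     1.3361     1.1681]
  [   0.4153     0.8663     1.6974     0.8245]
  [   1.0045     1.4060     1.5597     2.4188]
First solve x = (I − A)⁻¹ d = adj(I−A)·d / det(I−A); in particular x_2 = (0.118375·280 + 0.481750·120 + 0.303250·370 + 0.265125·260) / 0.22696875 = 272.09 / 0.22696875 ≈ 1198.7994.
Intermediate flow from 3 to 2: z_32 = a_32 · x_2 = 0.25 × 272.09 / 0.22696875 = 68.0225 / 0.22696875 ≈ 299.70.

z_32 = 299.70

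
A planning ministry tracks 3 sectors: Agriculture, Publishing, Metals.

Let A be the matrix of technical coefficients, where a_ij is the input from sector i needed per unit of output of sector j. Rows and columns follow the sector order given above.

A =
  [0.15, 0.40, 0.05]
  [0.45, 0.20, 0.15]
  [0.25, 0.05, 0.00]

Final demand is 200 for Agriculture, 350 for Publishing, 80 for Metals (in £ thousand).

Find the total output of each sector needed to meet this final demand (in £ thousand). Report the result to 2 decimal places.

x_A = 657.49, x_P = 861.23, x_M = 287.43

I − A =
  [   0.85    -0.40    -0.05]
  [  -0.45     0.80    -0.15]
  [  -0.25    -0.05     1.00]
Cofactors of I−A, C_ij = (−1)^(i+j)·(minor ij) (rows/columns in the sector order above):
  C_11 = (0.80)(1.00) − (-0.15)(-0.05) = 0.7925
  C_12 = −[(-0.45)(1.00) − (-0.15)(-0.25)] = 0.4875
  C_13 = (-0.45)(-0.05) − (0.80)(-0.25) = 0.2225
  C_21 = −[(-0.40)(1.00) − (-0.05)(-0.05)] = 0.4025
  C_22 = (0.85)(1.00) − (-0.05)(-0.25) = 0.8375
  C_23 = −[(0.85)(-0.05) − (-0.40)(-0.25)] = 0.1425
  C_31 = (-0.40)(-0.15) − (-0.05)(0.80) = 0.1000
  C_32 = −[(0.85)(-0.15) − (-0.05)(-0.45)] = 0.1500
  C_33 = (0.85)(0.80) − (-0.40)(-0.45) = 0.5000
det(I−A) = Σ_j (I−A)_1j·C_1j = (0.85)(0.7925) + (-0.40)(0.4875) + (-0.05)(0.2225) = 0.4675
adj(I−A) = Cᵀ =
  [ 0.7925   0.4025   0.1000]
  [ 0.4875   0.8375   0.1500]
  [ 0.2225   0.1425   0.5000]
(I − A)⁻¹ = adj(I−A) / det(I−A) ≈
  [   1.6952     0.8610     0.2139]
  [   1.0428     1.7914     0.3209]
  [   0.4759     0.3048     1.0695]
x = (I − A)⁻¹ d = adj(I−A)·d / det(I−A), with det(I−A) = 0.4675:
  x_A = (0.7925·200 + 0.4025·350 + 0.1000·80) / 0.4675 = 307.375 / 0.4675 ≈ 657.49
  x_P = (0.4875·200 + 0.8375·350 + 0.1500·80) / 0.4675 = 402.625 / 0.4675 ≈ 861.23
  x_M = (0.2225·200 + 0.1425·350 + 0.5000·80) / 0.4675 = 134.375 / 0.4675 ≈ 287.43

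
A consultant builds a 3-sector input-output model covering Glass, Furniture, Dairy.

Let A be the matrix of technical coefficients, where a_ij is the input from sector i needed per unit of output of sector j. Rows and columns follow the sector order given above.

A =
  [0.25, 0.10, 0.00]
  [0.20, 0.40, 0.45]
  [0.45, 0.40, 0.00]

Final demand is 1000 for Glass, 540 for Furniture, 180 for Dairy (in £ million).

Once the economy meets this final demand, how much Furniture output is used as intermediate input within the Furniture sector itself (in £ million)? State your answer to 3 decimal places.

I − A =
  [   0.75    -0.10     0.00]
  [  -0.20     0.60    -0.45]
  [  -0.45    -0.40     1.00]
Cofactors of I−A, C_ij = (−1)^(i+j)·(minor ij) (rows/columns in the sector order above):
  C_11 = (0.60)(1.00) − (-0.45)(-0.40) = 0.4200
  C_12 = −[(-0.20)(1.00) − (-0.45)(-0.45)] = 0.4025
  C_13 = (-0.20)(-0.40) − (0.60)(-0.45) = 0.3500
  C_21 = −[(-0.10)(1.00) − (0.00)(-0.40)] = 0.1000
  C_22 = (0.75)(1.00) − (0.00)(-0.45) = 0.7500
  C_23 = −[(0.75)(-0.40) − (-0.10)(-0.45)] = 0.3450
  C_31 = (-0.10)(-0.45) − (0.00)(0.60) = 0.0450
  C_32 = −[(0.75)(-0.45) − (0.00)(-0.20)] = 0.3375
  C_33 = (0.75)(0.60) − (-0.10)(-0.20) = 0.4300
det(I−A) = Σ_j (I−A)_1j·C_1j = (0.75)(0.4200) + (-0.10)(0.4025) + (0.00)(0.3500) = 0.27475
adj(I−A) = Cᵀ =
  [ 0.4200   0.1000   0.0450]
  [ 0.4025   0.7500   0.3375]
  [ 0.3500   0.3450   0.4300]
(I − A)⁻¹ = adj(I−A) / det(I−A) ≈
  [   1.5287     0.3640     0.1638]
  [   1.4650     2.7298     1.2284]
  [   1.2739     1.2557     1.5651]
First solve x = (I − A)⁻¹ d = adj(I−A)·d / det(I−A); in particular x_F = (0.4025·1000 + 0.7500·540 + 0.3375·180) / 0.27475 = 868.25 / 0.27475 ≈ 3160.14559.
Intermediate flow from F to F: z_FF = a_FF · x_F = 0.40 × 868.25 / 0.27475 = 347.30 / 0.27475 ≈ 1264.058.

z_FF = 1264.058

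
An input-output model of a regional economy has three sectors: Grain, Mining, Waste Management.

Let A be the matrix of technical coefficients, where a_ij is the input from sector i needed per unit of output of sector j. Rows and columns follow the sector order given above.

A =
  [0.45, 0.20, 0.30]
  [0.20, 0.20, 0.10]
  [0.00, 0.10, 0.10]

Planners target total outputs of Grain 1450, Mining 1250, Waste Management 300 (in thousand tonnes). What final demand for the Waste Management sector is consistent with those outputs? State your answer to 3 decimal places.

I − A =
  [   0.55    -0.20    -0.30]
  [  -0.20     0.80    -0.10]
  [   0.00    -0.10     0.90]
d = (I − A) x:
  d_1 = (+0.55)·1450 + (-0.20)·1250 + (-0.30)·300 = 457.500
  d_2 = (-0.20)·1450 + (+0.80)·1250 + (-0.10)·300 = 680.000
  d_3 = (+0.00)·1450 + (-0.10)·1250 + (+0.90)·300 = 145.000

d_3 = 145.000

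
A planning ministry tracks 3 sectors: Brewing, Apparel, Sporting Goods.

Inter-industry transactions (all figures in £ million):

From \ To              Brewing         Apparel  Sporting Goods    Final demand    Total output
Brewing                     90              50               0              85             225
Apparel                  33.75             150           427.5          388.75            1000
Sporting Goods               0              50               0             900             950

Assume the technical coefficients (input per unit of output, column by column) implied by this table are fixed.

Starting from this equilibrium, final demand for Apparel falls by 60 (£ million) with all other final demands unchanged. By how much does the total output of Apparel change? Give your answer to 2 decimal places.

Δx_2 = -73.62

Technical coefficients a_ij = z_ij / X_j:
  a_11 = 90/225 = 0.40, a_21 = 33.75/225 = 0.15, a_31 = 0/225 = 0.00
  a_12 = 50/1000 = 0.05, a_22 = 150/1000 = 0.15, a_32 = 50/1000 = 0.05
  a_13 = 0/950 = 0.00, a_23 = 427.5/950 = 0.45, a_33 = 0/950 = 0.00
I − A =
  [   0.60    -0.05     0.00]
  [  -0.15     0.85    -0.45]
  [   0.00    -0.05     1.00]
Cofactors of I−A, C_ij = (−1)^(i+j)·(minor ij) (rows/columns in the sector order above):
  C_11 = (0.85)(1.00) − (-0.45)(-0.05) = 0.8275
  C_12 = −[(-0.15)(1.00) − (-0.45)(0.00)] = 0.1500
  C_13 = (-0.15)(-0.05) − (0.85)(0.00) = 0.0075
  C_21 = −[(-0.05)(1.00) − (0.00)(-0.05)] = 0.0500
  C_22 = (0.60)(1.00) − (0.00)(0.00) = 0.6000
  C_23 = −[(0.60)(-0.05) − (-0.05)(0.00)] = 0.0300
  C_31 = (-0.05)(-0.45) − (0.00)(0.85) = 0.0225
  C_32 = −[(0.60)(-0.45) − (0.00)(-0.15)] = 0.2700
  C_33 = (0.60)(0.85) − (-0.05)(-0.15) = 0.5025
det(I−A) = Σ_j (I−A)_1j·C_1j = (0.60)(0.8275) + (-0.05)(0.1500) + (0.00)(0.0075) = 0.4890
adj(I−A) = Cᵀ =
  [ 0.8275   0.0500   0.0225]
  [ 0.1500   0.6000   0.2700]
  [ 0.0075   0.0300   0.5025]
(I − A)⁻¹ = adj(I−A) / det(I−A) ≈
  [   1.6922     0.1022     0.0460]
  [   0.3067     1.2270     0.5521]
  [   0.0153     0.0613     1.0276]
Δx = (I − A)⁻¹ Δd with Δd having -60 in the Apparel component and 0 elsewhere.
So Δx_2 = L_22 · (-60), where L_22 = adj(I−A)_22 / det(I−A) = 0.6000 / 0.4890.
Δx_2 = 0.6000 × (-60) / 0.4890 = -36.00 / 0.4890 ≈ -73.62.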